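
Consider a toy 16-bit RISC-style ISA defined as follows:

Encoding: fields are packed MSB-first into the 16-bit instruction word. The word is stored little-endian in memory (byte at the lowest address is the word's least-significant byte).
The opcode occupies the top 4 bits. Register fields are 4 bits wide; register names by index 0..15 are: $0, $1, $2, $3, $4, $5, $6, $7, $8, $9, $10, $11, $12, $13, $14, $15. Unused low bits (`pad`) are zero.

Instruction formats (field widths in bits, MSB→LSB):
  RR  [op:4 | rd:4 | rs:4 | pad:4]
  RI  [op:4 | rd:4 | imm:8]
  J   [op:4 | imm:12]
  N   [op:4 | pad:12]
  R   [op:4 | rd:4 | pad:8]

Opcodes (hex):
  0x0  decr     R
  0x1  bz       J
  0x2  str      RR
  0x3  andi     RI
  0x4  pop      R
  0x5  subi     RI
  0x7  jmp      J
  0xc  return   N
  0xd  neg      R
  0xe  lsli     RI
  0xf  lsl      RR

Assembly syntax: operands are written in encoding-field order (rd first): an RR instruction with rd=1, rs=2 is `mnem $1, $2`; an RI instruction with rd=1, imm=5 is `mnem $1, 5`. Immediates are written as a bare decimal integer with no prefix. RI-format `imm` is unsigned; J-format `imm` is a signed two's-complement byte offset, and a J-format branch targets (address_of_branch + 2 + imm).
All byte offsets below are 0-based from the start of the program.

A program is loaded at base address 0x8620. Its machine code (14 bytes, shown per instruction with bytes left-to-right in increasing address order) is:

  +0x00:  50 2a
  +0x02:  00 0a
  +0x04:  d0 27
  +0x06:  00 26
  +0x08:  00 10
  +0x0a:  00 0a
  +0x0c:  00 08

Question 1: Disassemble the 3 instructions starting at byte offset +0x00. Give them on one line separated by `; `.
off 0x00: read 50 2a as little → 0x2a50
  opcode bits[15:12]=0x2: str/RR
  [11:8] rd=10 = $10
  [7:4] rs=5 = $5
off 0x02: read 00 0a as little → 0x0a00
  opcode bits[15:12]=0x0: decr/R
  [11:8] rd=10 = $10
off 0x04: read d0 27 as little → 0x27d0
  opcode bits[15:12]=0x2: str/RR
  [11:8] rd=7 = $7
  [7:4] rs=13 = $13

str $10, $5; decr $10; str $7, $13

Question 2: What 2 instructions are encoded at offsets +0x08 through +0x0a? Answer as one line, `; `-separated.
+0x08: 00 10 ⇒ word 0x1000 (little)
  top 4b → 0x1 → bz [J]
  [11:0] imm=0 = 0
+0x0a: 00 0a ⇒ word 0x0a00 (little)
  top 4b → 0x0 → decr [R]
  [11:8] rd=10 = $10

bz 0; decr $10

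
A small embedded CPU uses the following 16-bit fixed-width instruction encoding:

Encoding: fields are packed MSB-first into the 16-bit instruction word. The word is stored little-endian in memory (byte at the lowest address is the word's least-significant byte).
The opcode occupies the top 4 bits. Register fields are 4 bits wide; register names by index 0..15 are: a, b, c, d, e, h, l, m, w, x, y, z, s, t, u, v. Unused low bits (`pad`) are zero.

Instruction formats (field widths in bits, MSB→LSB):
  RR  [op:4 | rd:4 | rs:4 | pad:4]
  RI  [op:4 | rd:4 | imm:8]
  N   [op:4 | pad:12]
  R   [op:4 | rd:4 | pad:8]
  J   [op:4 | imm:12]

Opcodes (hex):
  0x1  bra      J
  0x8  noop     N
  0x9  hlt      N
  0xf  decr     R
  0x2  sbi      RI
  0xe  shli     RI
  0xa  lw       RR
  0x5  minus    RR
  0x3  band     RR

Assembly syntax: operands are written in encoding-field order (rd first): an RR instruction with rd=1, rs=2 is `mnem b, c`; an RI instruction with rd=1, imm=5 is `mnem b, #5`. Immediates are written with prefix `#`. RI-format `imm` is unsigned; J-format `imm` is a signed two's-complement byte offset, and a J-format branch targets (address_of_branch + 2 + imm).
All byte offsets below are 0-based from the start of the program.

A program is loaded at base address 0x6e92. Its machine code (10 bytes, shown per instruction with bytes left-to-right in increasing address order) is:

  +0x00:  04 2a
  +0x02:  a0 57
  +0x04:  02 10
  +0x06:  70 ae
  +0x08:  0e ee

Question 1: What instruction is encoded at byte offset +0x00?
off 0x00: read 04 2a as little → 0x2a04
  opcode bits[15:12]=0x2: sbi/RI
  [11:8] rd=10 = y
  [7:0] imm=4 = #4

sbi y, #4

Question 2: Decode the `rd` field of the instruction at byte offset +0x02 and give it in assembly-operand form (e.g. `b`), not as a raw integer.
@+02  little-endian(a0 57) = 0x57a0
  op=0x57a0>>12=0x5 ⇒ minus (RR)
  [11:8] rd=7 = m
  [7:4] rs=10 = y

m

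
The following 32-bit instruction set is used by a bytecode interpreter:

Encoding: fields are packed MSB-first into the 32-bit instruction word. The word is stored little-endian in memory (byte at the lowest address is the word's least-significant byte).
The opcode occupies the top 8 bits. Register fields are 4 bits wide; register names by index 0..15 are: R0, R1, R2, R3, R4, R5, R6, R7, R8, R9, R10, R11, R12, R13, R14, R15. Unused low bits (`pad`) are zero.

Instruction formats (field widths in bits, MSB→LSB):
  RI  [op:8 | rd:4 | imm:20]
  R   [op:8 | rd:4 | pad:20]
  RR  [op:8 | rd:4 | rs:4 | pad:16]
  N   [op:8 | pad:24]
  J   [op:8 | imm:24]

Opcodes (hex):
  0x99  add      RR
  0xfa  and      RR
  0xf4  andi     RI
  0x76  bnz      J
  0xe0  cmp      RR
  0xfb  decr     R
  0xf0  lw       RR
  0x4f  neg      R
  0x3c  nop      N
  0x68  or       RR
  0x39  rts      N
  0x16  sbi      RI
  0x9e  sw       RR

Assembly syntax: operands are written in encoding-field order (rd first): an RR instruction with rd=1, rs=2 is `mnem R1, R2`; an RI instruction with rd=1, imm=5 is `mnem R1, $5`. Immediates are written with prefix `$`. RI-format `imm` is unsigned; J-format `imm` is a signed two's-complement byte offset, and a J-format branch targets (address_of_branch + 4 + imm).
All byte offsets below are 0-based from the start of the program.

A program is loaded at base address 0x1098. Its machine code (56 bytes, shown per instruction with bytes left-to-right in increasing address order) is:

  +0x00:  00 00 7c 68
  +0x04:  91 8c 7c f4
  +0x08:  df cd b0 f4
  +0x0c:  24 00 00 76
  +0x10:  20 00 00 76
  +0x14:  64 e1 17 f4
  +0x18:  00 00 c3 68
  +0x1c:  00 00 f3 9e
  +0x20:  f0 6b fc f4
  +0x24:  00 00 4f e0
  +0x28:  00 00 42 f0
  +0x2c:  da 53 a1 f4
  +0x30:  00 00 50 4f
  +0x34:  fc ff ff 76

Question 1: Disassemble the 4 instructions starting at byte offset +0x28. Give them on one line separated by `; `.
+0x28: 00 00 42 f0 ⇒ word 0xf0420000 (little)
  op=0xf0420000>>24=0xf0 ⇒ lw (RR)
  [23:20] rd=4 = R4
  [19:16] rs=2 = R2
+0x2c: da 53 a1 f4 ⇒ word 0xf4a153da (little)
  op=0xf4a153da>>24=0xf4 ⇒ andi (RI)
  [23:20] rd=10 = R10
  [19:0] imm=87002 = $87002
+0x30: 00 00 50 4f ⇒ word 0x4f500000 (little)
  op=0x4f500000>>24=0x4f ⇒ neg (R)
  [23:20] rd=5 = R5
+0x34: fc ff ff 76 ⇒ word 0x76fffffc (little)
  op=0x76fffffc>>24=0x76 ⇒ bnz (J)
  [23:0] imm=16777212 (s24→-4) = $-4

lw R4, R2; andi R10, $87002; neg R5; bnz $-4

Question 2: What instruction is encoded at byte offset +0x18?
or R12, R3

off 0x18: read 00 00 c3 68 as little → 0x68c30000
  top 8b → 0x68 → or [RR]
  rd@[23:20]=0xc ⇒ R12
  rs@[19:16]=0x3 ⇒ R3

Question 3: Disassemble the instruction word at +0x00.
@+00  little-endian(00 00 7c 68) = 0x687c0000
  opcode bits[31:24]=0x68: or/RR
  [23:20] rd=7 = R7
  [19:16] rs=12 = R12

or R7, R12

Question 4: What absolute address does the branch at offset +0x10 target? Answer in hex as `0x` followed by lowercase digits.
0x10cc

@+10  little-endian(20 00 00 76) = 0x76000020
  opcode bits[31:24]=0x76: bnz/J
  imm@[23:0]=0x20 ⇒ $32
  target = base 0x1098 + off 0x10 + 4 + imm 32 = 0x10cc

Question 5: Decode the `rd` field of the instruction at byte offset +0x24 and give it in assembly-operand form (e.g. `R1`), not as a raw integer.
[24] 00 00 4f e0 → 0xe04f0000
  op=0xe04f0000>>24=0xe0 ⇒ cmp (RR)
  rd: (w>>20)&0xf=0x4 → R4
  rs: (w>>16)&0xf=0xf → R15

R4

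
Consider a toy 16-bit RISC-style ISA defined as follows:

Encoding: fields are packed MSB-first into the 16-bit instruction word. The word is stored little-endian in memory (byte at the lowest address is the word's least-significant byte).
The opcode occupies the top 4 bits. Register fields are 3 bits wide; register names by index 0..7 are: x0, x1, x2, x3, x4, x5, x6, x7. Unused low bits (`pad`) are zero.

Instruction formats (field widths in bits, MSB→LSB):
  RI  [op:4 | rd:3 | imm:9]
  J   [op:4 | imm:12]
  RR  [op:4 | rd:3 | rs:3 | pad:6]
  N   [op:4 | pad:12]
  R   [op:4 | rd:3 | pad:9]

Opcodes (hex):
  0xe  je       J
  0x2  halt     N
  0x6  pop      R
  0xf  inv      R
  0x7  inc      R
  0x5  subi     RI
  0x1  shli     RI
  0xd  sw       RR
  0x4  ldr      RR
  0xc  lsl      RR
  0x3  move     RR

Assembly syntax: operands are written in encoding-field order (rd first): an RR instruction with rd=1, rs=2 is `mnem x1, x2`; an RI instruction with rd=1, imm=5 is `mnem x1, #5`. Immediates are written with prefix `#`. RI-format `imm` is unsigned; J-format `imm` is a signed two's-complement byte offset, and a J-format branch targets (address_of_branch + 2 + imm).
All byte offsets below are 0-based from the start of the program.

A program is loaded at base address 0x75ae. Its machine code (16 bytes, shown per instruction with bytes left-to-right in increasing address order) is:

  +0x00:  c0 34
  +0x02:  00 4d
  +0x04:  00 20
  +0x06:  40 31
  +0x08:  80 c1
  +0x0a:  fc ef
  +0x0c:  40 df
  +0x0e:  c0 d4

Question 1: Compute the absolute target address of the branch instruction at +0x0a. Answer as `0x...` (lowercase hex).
@+0a  little-endian(fc ef) = 0xeffc
  opcode bits[15:12]=0xe: je/J
  imm@[11:0]=0xffc (s12→-4) ⇒ #-4
  target = base 0x75ae + off 0x0a + 2 + imm -4 = 0x75b6

0x75b6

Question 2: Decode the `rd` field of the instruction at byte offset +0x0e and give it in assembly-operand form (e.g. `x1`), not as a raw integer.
x2

@+0e  little-endian(c0 d4) = 0xd4c0
  opcode bits[15:12]=0xd: sw/RR
  rd@[11:9]=0x2 ⇒ x2
  rs@[8:6]=0x3 ⇒ x3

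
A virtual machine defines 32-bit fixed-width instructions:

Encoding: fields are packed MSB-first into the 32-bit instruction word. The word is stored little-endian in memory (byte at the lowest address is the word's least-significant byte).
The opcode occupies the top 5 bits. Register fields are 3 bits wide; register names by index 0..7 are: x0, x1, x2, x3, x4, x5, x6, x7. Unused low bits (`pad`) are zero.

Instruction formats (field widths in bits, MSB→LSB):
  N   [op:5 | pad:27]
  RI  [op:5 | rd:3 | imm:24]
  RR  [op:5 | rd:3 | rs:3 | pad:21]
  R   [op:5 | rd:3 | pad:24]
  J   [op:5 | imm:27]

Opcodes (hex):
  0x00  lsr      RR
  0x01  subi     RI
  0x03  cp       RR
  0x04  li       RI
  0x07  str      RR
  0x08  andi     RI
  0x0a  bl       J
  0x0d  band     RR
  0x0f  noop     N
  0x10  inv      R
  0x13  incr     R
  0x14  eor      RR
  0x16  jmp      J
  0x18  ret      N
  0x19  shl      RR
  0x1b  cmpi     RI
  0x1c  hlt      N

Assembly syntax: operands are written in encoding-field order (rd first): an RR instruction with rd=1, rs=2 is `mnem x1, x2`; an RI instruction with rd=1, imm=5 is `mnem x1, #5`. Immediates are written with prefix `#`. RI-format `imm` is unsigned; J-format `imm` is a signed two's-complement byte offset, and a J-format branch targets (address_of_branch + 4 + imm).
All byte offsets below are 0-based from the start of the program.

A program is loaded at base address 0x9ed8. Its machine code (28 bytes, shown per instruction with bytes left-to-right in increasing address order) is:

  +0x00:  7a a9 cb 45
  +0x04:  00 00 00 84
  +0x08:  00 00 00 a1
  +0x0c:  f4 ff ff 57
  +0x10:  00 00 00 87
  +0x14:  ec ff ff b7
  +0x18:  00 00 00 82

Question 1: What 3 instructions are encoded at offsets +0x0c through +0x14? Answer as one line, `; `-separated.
+0x0c: f4 ff ff 57 ⇒ word 0x57fffff4 (little)
  top 5b → 0xa → bl [J]
  imm@[26:0]=0x7fffff4 (s27→-12) ⇒ #-12
+0x10: 00 00 00 87 ⇒ word 0x87000000 (little)
  top 5b → 0x10 → inv [R]
  rd@[26:24]=0x7 ⇒ x7
+0x14: ec ff ff b7 ⇒ word 0xb7ffffec (little)
  top 5b → 0x16 → jmp [J]
  imm@[26:0]=0x7ffffec (s27→-20) ⇒ #-20

bl #-12; inv x7; jmp #-20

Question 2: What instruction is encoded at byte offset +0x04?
inv x4

off 0x04: read 00 00 00 84 as little → 0x84000000
  op=0x84000000>>27=0x10 ⇒ inv (R)
  rd@[26:24]=0x4 ⇒ x4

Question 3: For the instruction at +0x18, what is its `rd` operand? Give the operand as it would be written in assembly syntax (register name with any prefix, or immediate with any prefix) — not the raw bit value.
x2

off 0x18: read 00 00 00 82 as little → 0x82000000
  opcode bits[31:27]=0x10: inv/R
  [26:24] rd=2 = x2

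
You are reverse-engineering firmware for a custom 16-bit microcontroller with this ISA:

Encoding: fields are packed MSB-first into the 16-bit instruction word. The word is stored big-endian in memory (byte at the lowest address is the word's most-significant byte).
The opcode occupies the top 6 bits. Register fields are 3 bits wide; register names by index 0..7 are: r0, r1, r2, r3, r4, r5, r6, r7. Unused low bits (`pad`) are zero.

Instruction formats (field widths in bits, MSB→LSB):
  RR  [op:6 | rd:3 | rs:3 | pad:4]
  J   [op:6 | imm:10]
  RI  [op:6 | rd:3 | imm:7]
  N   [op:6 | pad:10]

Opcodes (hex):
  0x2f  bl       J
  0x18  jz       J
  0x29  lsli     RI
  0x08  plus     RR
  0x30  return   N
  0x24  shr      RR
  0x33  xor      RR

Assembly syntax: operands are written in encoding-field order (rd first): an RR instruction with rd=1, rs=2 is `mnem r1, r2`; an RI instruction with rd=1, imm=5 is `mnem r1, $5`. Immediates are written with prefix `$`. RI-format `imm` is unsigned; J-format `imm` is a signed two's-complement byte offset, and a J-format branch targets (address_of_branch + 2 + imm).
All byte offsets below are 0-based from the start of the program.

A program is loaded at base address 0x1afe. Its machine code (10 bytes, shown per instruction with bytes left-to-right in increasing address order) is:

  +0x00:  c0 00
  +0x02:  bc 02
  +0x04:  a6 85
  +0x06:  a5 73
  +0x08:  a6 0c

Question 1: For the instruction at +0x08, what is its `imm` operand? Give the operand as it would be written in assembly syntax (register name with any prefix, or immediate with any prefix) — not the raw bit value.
off 0x08: read a6 0c as big → 0xa60c
  top 6b → 0x29 → lsli [RI]
  rd: (w>>7)&0x7=0x4 → r4
  imm: (w>>0)&0x7f=0xc → $12

$12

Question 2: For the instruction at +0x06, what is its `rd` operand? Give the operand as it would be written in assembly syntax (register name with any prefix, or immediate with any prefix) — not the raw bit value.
+0x06: a5 73 ⇒ word 0xa573 (big)
  opcode bits[15:10]=0x29: lsli/RI
  rd@[9:7]=0x2 ⇒ r2
  imm@[6:0]=0x73 ⇒ $115

r2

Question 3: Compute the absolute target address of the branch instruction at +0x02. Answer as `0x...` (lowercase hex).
0x1b04

[02] bc 02 → 0xbc02
  op=0xbc02>>10=0x2f ⇒ bl (J)
  [9:0] imm=2 = $2
  target = base 0x1afe + off 0x02 + 2 + imm 2 = 0x1b04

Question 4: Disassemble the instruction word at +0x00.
[00] c0 00 → 0xc000
  opcode bits[15:10]=0x30: return/N

return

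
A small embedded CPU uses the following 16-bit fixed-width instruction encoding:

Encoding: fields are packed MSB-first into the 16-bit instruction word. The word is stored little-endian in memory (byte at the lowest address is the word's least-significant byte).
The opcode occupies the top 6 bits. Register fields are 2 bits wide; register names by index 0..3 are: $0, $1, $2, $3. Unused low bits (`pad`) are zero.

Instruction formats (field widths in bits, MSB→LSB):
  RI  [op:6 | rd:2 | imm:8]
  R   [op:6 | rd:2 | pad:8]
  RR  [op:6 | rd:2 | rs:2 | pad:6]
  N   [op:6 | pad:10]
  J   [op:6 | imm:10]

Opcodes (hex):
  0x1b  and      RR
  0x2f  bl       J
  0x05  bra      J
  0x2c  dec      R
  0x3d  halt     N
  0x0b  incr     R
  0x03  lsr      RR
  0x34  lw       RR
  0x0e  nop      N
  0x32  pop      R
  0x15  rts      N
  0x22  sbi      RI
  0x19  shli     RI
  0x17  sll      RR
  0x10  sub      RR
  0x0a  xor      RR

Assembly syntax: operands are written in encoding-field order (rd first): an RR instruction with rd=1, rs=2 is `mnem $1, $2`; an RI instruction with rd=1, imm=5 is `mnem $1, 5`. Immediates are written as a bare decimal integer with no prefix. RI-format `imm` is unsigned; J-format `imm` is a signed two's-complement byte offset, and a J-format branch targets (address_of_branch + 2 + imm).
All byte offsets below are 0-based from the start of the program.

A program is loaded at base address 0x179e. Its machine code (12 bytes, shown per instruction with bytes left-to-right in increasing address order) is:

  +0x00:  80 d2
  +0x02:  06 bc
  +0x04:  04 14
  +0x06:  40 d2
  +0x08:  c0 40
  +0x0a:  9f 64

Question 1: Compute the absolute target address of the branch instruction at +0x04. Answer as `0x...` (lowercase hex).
0x17a8

@+04  little-endian(04 14) = 0x1404
  opcode bits[15:10]=0x5: bra/J
  imm@[9:0]=0x4 ⇒ 4
  target = base 0x179e + off 0x04 + 2 + imm 4 = 0x17a8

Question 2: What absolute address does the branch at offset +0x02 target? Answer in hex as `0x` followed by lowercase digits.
0x17a8

+0x02: 06 bc ⇒ word 0xbc06 (little)
  top 6b → 0x2f → bl [J]
  [9:0] imm=6 = 6
  target = base 0x179e + off 0x02 + 2 + imm 6 = 0x17a8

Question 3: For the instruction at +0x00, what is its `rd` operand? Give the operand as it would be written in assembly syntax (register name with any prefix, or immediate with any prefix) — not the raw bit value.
@+00  little-endian(80 d2) = 0xd280
  op=0xd280>>10=0x34 ⇒ lw (RR)
  rd: (w>>8)&0x3=0x2 → $2
  rs: (w>>6)&0x3=0x2 → $2

$2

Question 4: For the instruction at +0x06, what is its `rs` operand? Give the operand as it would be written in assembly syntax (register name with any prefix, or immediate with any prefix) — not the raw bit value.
$1

@+06  little-endian(40 d2) = 0xd240
  op=0xd240>>10=0x34 ⇒ lw (RR)
  rd: (w>>8)&0x3=0x2 → $2
  rs: (w>>6)&0x3=0x1 → $1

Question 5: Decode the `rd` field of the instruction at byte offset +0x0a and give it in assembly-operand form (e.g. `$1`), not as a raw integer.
$0

off 0x0a: read 9f 64 as little → 0x649f
  top 6b → 0x19 → shli [RI]
  [9:8] rd=0 = $0
  [7:0] imm=159 = 159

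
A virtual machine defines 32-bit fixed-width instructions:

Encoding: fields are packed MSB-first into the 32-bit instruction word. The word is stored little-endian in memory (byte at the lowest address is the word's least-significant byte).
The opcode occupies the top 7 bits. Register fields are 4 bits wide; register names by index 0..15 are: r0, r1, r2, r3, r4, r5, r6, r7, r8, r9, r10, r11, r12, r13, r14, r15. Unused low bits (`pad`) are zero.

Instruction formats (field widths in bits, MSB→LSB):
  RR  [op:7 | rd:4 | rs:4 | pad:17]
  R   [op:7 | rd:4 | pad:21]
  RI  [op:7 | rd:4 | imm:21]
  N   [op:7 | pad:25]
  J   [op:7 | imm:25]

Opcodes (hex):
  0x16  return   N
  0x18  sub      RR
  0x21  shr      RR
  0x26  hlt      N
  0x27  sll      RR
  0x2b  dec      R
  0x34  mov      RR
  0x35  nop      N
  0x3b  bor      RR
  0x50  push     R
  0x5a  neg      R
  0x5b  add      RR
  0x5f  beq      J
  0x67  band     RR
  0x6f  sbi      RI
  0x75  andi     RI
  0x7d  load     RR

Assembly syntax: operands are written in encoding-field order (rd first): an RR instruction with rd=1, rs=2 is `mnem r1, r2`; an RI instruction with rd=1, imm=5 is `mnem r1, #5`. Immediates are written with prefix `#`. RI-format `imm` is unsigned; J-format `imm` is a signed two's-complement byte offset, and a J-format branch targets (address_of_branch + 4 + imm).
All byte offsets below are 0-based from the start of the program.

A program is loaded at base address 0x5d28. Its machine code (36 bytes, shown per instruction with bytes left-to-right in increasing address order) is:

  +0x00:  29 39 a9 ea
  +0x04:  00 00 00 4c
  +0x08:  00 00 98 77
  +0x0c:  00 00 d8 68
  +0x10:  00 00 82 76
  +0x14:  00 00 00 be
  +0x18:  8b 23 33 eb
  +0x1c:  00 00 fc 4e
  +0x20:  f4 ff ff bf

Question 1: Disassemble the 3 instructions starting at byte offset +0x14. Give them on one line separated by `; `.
+0x14: 00 00 00 be ⇒ word 0xbe000000 (little)
  top 7b → 0x5f → beq [J]
  [24:0] imm=0 = #0
+0x18: 8b 23 33 eb ⇒ word 0xeb33238b (little)
  top 7b → 0x75 → andi [RI]
  [24:21] rd=9 = r9
  [20:0] imm=1254283 = #1254283
+0x1c: 00 00 fc 4e ⇒ word 0x4efc0000 (little)
  top 7b → 0x27 → sll [RR]
  [24:21] rd=7 = r7
  [20:17] rs=14 = r14

beq #0; andi r9, #1254283; sll r7, r14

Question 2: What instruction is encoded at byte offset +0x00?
andi r5, #604457

+0x00: 29 39 a9 ea ⇒ word 0xeaa93929 (little)
  op=0xeaa93929>>25=0x75 ⇒ andi (RI)
  [24:21] rd=5 = r5
  [20:0] imm=604457 = #604457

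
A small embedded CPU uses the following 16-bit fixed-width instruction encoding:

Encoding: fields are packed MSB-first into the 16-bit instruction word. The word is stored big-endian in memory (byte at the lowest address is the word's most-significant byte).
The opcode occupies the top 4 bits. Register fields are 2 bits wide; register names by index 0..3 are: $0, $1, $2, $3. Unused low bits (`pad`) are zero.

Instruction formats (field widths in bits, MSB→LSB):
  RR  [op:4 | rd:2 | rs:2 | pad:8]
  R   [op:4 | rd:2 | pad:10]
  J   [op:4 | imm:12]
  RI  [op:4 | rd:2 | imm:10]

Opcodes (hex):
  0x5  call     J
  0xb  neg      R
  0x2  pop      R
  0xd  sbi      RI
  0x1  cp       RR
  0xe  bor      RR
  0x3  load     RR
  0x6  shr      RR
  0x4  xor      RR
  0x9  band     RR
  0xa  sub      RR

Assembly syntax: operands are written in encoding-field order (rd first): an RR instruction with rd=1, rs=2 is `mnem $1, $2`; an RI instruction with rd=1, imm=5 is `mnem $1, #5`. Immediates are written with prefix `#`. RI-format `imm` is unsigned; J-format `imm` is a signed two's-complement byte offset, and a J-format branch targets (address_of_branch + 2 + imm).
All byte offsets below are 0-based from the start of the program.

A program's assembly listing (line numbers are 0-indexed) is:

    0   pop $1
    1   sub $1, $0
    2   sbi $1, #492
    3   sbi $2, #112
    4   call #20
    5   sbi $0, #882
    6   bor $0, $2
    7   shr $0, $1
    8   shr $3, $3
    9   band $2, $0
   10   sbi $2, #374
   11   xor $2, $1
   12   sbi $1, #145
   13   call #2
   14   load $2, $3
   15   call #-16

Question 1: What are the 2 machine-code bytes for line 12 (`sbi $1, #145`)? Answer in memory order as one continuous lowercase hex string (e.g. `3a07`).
L12: sbi op=0xd:4|rd=1:2|imm=145:10 ⇒ 0xd491 ⇒ big d4 91

d491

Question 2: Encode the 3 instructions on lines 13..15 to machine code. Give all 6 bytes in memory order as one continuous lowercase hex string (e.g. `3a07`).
13. call fields op=0x5:4|imm=2:12 → word 5002h → 50 02
14. load fields op=0x3:4|rd=2:2|rs=3:2|pad=0:8 → word 3b00h → 3b 00
15. call fields op=0x5:4|imm=-16:12 → word 5ff0h → 5f f0

50023b005ff0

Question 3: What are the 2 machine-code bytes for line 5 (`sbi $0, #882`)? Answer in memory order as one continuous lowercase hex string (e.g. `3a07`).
5. sbi fields op=0xd:4|rd=0:2|imm=882:10 → word d372h → d3 72

d372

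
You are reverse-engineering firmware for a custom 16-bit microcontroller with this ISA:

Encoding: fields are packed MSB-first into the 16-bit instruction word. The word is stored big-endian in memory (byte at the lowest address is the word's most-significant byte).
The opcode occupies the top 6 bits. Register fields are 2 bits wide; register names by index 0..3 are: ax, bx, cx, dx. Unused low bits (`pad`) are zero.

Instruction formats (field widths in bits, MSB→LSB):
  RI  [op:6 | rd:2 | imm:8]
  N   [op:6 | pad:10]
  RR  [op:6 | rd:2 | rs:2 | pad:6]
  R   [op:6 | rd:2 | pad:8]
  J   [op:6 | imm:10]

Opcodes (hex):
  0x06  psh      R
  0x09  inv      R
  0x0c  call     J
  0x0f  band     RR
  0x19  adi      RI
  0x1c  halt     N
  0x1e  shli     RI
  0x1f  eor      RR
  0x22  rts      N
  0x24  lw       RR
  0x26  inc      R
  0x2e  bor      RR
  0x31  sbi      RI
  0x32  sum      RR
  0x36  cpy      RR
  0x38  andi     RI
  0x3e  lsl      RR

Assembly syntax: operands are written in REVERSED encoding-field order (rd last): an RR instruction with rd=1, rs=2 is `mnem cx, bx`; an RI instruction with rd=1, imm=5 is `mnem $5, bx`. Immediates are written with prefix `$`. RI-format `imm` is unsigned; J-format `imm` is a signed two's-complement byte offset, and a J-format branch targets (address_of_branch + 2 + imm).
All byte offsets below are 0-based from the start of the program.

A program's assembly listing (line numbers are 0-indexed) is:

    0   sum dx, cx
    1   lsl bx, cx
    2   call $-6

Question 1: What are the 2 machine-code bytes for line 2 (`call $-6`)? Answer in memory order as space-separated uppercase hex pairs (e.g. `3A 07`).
33 FA

line 2 (call): pack op=0xc:6|imm=-6:10 = 0x33fa; big→ 33 fa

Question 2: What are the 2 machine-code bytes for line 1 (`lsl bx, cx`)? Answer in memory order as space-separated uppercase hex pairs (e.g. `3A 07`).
line 1 (lsl): pack op=0x3e:6|rd=2:2|rs=1:2|pad=0:6 = 0xfa40; big→ fa 40

FA 40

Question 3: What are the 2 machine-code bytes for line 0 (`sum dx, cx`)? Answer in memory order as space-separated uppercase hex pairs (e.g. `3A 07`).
CA C0

L0: sum op=0x32:6|rd=2:2|rs=3:2|pad=0:6 ⇒ 0xcac0 ⇒ big ca c0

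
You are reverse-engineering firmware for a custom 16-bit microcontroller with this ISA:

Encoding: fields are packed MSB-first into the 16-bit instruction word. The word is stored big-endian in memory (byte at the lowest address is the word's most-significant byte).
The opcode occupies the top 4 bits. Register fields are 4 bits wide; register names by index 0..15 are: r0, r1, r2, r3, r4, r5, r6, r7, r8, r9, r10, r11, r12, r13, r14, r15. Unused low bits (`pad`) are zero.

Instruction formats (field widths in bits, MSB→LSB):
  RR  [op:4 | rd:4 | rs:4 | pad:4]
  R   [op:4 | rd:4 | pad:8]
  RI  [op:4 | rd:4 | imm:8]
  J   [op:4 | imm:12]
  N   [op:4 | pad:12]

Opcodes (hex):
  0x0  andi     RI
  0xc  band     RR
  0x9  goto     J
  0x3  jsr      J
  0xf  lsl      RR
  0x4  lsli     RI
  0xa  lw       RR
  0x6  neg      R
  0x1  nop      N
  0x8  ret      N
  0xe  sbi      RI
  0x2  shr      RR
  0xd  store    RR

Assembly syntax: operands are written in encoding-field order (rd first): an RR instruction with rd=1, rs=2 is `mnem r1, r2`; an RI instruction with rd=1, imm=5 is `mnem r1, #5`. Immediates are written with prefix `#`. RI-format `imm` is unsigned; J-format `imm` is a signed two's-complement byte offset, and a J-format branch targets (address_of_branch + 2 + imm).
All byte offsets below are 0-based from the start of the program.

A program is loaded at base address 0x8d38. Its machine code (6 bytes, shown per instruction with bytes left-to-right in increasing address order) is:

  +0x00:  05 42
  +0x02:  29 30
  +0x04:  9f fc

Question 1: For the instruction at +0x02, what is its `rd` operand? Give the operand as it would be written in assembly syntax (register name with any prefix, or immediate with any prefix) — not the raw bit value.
+0x02: 29 30 ⇒ word 0x2930 (big)
  op=0x2930>>12=0x2 ⇒ shr (RR)
  rd: (w>>8)&0xf=0x9 → r9
  rs: (w>>4)&0xf=0x3 → r3

r9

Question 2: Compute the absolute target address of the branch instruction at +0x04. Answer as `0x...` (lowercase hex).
0x8d3a

off 0x04: read 9f fc as big → 0x9ffc
  opcode bits[15:12]=0x9: goto/J
  imm: (w>>0)&0xfff=0xffc (s12→-4) → #-4
  target = base 0x8d38 + off 0x04 + 2 + imm -4 = 0x8d3a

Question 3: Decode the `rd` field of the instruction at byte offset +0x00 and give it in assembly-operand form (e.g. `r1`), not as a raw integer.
+0x00: 05 42 ⇒ word 0x0542 (big)
  top 4b → 0x0 → andi [RI]
  rd: (w>>8)&0xf=0x5 → r5
  imm: (w>>0)&0xff=0x42 → #66

r5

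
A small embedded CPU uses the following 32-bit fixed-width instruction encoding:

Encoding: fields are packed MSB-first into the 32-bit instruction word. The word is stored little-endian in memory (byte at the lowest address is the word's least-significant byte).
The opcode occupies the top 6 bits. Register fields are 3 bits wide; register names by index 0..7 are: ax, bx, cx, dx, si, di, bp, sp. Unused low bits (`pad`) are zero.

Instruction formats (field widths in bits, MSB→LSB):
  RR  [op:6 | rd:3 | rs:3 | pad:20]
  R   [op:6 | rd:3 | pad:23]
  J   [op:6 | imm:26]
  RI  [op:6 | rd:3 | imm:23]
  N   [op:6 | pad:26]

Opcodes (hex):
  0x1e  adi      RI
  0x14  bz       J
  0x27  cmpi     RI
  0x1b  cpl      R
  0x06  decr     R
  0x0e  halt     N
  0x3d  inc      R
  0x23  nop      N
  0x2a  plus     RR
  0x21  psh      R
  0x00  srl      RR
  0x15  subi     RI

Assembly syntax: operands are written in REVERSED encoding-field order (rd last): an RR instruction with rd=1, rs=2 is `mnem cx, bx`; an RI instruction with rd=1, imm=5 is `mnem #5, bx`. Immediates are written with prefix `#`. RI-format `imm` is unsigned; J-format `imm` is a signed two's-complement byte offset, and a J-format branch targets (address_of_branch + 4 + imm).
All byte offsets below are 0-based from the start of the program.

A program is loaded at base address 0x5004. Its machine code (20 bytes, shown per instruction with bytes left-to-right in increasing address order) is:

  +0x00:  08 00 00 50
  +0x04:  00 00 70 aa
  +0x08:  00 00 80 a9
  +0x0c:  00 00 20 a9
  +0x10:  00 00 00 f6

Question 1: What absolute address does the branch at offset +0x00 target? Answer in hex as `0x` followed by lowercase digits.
[00] 08 00 00 50 → 0x50000008
  top 6b → 0x14 → bz [J]
  [25:0] imm=8 = #8
  target = base 0x5004 + off 0x00 + 4 + imm 8 = 0x5010

0x5010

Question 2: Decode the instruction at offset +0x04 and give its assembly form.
plus sp, si

@+04  little-endian(00 00 70 aa) = 0xaa700000
  op=0xaa700000>>26=0x2a ⇒ plus (RR)
  rd@[25:23]=0x4 ⇒ si
  rs@[22:20]=0x7 ⇒ sp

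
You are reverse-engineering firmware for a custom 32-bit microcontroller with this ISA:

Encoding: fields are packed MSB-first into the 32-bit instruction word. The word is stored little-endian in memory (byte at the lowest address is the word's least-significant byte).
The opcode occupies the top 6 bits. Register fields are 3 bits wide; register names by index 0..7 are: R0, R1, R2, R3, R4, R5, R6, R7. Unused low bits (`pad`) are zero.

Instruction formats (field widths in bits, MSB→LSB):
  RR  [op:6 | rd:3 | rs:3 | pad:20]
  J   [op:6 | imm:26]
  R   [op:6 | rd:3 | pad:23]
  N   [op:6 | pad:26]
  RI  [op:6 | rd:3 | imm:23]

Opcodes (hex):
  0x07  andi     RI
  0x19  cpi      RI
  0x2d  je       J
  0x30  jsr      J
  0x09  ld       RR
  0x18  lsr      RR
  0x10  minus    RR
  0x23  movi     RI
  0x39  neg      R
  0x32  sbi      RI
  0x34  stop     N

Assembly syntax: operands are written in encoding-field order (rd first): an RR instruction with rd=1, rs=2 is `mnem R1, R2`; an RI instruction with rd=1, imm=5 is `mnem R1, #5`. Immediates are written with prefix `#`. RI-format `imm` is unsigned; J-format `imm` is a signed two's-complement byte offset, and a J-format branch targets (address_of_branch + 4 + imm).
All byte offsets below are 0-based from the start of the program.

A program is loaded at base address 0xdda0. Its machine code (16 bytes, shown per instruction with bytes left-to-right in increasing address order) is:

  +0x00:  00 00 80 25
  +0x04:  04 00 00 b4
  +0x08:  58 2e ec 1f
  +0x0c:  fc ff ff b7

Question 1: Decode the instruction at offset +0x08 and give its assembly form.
+0x08: 58 2e ec 1f ⇒ word 0x1fec2e58 (little)
  top 6b → 0x7 → andi [RI]
  rd@[25:23]=0x7 ⇒ R7
  imm@[22:0]=0x6c2e58 ⇒ #7089752

andi R7, #7089752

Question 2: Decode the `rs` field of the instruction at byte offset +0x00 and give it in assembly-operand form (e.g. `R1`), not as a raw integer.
@+00  little-endian(00 00 80 25) = 0x25800000
  opcode bits[31:26]=0x9: ld/RR
  rd@[25:23]=0x3 ⇒ R3
  rs@[22:20]=0x0 ⇒ R0

R0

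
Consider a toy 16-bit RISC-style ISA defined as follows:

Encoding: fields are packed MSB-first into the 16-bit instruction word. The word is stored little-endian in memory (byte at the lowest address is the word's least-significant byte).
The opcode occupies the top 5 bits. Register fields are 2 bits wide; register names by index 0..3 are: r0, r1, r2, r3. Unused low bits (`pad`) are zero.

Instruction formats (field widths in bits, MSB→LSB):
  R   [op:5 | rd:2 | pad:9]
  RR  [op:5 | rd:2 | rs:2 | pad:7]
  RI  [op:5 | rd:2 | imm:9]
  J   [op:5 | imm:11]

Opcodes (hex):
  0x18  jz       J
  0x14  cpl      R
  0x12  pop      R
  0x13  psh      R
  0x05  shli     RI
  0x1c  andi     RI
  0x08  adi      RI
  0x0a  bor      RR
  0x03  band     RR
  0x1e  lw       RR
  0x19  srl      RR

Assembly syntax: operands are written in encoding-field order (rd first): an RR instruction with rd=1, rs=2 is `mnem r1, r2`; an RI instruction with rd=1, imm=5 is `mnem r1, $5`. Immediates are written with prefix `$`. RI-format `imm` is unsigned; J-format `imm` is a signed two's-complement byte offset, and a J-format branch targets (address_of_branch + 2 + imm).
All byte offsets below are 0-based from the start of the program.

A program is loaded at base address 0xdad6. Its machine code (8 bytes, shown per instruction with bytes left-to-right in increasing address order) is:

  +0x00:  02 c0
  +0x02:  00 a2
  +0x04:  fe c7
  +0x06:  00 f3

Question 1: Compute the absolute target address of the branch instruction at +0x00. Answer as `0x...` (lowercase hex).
+0x00: 02 c0 ⇒ word 0xc002 (little)
  op=0xc002>>11=0x18 ⇒ jz (J)
  imm: (w>>0)&0x7ff=0x2 → $2
  target = base 0xdad6 + off 0x00 + 2 + imm 2 = 0xdada

0xdada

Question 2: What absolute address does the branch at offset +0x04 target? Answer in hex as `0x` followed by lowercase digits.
0xdada

off 0x04: read fe c7 as little → 0xc7fe
  top 5b → 0x18 → jz [J]
  imm: (w>>0)&0x7ff=0x7fe (s11→-2) → $-2
  target = base 0xdad6 + off 0x04 + 2 + imm -2 = 0xdada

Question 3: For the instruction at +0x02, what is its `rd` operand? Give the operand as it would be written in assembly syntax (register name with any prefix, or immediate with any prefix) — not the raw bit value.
@+02  little-endian(00 a2) = 0xa200
  top 5b → 0x14 → cpl [R]
  rd@[10:9]=0x1 ⇒ r1

r1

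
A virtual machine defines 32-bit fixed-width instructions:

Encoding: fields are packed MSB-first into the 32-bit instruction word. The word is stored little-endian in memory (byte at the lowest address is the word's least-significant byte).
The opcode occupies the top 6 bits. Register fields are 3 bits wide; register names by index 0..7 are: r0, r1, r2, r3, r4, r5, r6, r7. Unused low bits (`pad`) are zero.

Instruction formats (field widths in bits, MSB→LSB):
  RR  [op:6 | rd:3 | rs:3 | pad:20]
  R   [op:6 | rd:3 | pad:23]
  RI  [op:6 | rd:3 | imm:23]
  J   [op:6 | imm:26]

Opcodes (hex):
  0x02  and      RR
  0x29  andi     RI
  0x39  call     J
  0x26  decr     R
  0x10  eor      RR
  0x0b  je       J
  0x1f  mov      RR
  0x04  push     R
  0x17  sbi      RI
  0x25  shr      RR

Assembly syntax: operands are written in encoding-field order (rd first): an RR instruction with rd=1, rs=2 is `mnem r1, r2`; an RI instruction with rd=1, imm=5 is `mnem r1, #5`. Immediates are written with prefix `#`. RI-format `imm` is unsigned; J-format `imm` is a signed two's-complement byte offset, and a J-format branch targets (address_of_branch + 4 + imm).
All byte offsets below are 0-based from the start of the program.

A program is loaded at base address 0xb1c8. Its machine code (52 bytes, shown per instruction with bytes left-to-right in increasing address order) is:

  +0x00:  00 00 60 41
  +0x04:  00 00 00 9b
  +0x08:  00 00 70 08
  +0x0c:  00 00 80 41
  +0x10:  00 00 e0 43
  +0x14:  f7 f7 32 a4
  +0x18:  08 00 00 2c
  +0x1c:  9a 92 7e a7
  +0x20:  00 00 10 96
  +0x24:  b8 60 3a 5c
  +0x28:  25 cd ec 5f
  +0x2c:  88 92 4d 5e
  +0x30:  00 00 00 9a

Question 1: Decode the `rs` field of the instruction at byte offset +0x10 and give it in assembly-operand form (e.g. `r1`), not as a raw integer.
r6

off 0x10: read 00 00 e0 43 as little → 0x43e00000
  top 6b → 0x10 → eor [RR]
  rd@[25:23]=0x7 ⇒ r7
  rs@[22:20]=0x6 ⇒ r6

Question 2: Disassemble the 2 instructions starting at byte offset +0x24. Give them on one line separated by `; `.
+0x24: b8 60 3a 5c ⇒ word 0x5c3a60b8 (little)
  op=0x5c3a60b8>>26=0x17 ⇒ sbi (RI)
  rd: (w>>23)&0x7=0x0 → r0
  imm: (w>>0)&0x7fffff=0x3a60b8 → #3825848
+0x28: 25 cd ec 5f ⇒ word 0x5feccd25 (little)
  op=0x5feccd25>>26=0x17 ⇒ sbi (RI)
  rd: (w>>23)&0x7=0x7 → r7
  imm: (w>>0)&0x7fffff=0x6ccd25 → #7130405

sbi r0, #3825848; sbi r7, #7130405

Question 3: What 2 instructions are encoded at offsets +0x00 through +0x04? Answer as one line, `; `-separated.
[00] 00 00 60 41 → 0x41600000
  opcode bits[31:26]=0x10: eor/RR
  rd: (w>>23)&0x7=0x2 → r2
  rs: (w>>20)&0x7=0x6 → r6
[04] 00 00 00 9b → 0x9b000000
  opcode bits[31:26]=0x26: decr/R
  rd: (w>>23)&0x7=0x6 → r6

eor r2, r6; decr r6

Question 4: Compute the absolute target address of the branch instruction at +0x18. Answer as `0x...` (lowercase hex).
off 0x18: read 08 00 00 2c as little → 0x2c000008
  opcode bits[31:26]=0xb: je/J
  [25:0] imm=8 = #8
  target = base 0xb1c8 + off 0x18 + 4 + imm 8 = 0xb1ec

0xb1ec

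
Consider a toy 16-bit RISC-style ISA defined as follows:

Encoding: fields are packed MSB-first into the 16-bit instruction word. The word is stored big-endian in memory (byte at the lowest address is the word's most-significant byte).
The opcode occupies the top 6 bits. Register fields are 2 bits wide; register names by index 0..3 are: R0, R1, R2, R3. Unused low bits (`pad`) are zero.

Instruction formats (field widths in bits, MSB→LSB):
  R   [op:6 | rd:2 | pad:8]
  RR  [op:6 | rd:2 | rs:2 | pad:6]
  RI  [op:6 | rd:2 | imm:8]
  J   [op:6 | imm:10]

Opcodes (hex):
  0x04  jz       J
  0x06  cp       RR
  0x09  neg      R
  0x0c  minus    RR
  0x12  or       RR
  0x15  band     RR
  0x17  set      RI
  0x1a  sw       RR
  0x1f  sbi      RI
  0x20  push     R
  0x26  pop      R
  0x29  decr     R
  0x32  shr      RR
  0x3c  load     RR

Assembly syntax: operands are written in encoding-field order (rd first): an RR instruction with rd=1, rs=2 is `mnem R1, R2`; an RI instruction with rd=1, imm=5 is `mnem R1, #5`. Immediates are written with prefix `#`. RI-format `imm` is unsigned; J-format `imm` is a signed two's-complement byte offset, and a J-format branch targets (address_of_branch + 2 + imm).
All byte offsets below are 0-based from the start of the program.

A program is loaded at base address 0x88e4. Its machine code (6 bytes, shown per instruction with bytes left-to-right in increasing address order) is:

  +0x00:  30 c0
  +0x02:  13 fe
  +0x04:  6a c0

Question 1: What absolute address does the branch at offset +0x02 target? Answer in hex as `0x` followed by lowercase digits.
0x88e6

off 0x02: read 13 fe as big → 0x13fe
  op=0x13fe>>10=0x4 ⇒ jz (J)
  imm@[9:0]=0x3fe (s10→-2) ⇒ #-2
  target = base 0x88e4 + off 0x02 + 2 + imm -2 = 0x88e6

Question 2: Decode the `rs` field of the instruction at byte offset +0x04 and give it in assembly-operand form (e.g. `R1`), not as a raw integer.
R3

@+04  big-endian(6a c0) = 0x6ac0
  top 6b → 0x1a → sw [RR]
  rd@[9:8]=0x2 ⇒ R2
  rs@[7:6]=0x3 ⇒ R3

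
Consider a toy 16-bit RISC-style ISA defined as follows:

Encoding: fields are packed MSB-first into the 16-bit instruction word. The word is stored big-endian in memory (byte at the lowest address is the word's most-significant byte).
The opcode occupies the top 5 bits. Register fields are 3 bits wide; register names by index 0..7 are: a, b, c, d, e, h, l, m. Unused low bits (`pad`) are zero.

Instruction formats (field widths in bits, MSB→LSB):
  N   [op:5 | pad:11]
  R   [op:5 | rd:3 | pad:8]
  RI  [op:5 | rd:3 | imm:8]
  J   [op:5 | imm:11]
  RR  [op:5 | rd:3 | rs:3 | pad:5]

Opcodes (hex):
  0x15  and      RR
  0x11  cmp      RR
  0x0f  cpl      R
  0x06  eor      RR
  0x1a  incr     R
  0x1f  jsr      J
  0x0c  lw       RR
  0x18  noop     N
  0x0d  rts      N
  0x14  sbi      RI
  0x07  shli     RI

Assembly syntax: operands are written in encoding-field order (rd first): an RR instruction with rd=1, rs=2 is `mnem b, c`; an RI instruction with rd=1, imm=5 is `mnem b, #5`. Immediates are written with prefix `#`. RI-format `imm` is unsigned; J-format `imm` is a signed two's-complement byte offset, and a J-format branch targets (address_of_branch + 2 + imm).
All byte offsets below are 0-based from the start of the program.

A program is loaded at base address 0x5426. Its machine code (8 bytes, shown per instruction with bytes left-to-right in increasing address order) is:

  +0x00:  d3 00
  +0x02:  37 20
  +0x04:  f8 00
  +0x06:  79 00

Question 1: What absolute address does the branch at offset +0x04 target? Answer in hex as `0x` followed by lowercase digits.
0x542c

[04] f8 00 → 0xf800
  opcode bits[15:11]=0x1f: jsr/J
  imm@[10:0]=0x0 ⇒ #0
  target = base 0x5426 + off 0x04 + 2 + imm 0 = 0x542c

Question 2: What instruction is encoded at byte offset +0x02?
eor m, b

@+02  big-endian(37 20) = 0x3720
  op=0x3720>>11=0x6 ⇒ eor (RR)
  rd@[10:8]=0x7 ⇒ m
  rs@[7:5]=0x1 ⇒ b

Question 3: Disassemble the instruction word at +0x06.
+0x06: 79 00 ⇒ word 0x7900 (big)
  op=0x7900>>11=0xf ⇒ cpl (R)
  rd@[10:8]=0x1 ⇒ b

cpl b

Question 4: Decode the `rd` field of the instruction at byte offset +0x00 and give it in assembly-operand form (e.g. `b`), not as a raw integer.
d

@+00  big-endian(d3 00) = 0xd300
  opcode bits[15:11]=0x1a: incr/R
  rd@[10:8]=0x3 ⇒ d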